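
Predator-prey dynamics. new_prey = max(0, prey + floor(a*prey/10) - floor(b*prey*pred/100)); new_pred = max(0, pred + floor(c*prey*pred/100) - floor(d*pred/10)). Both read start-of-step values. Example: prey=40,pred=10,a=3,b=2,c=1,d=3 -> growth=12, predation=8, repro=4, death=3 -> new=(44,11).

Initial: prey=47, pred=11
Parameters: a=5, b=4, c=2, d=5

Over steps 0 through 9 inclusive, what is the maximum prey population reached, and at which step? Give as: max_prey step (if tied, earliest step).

Step 1: prey: 47+23-20=50; pred: 11+10-5=16
Step 2: prey: 50+25-32=43; pred: 16+16-8=24
Step 3: prey: 43+21-41=23; pred: 24+20-12=32
Step 4: prey: 23+11-29=5; pred: 32+14-16=30
Step 5: prey: 5+2-6=1; pred: 30+3-15=18
Step 6: prey: 1+0-0=1; pred: 18+0-9=9
Step 7: prey: 1+0-0=1; pred: 9+0-4=5
Step 8: prey: 1+0-0=1; pred: 5+0-2=3
Step 9: prey: 1+0-0=1; pred: 3+0-1=2
Max prey = 50 at step 1

Answer: 50 1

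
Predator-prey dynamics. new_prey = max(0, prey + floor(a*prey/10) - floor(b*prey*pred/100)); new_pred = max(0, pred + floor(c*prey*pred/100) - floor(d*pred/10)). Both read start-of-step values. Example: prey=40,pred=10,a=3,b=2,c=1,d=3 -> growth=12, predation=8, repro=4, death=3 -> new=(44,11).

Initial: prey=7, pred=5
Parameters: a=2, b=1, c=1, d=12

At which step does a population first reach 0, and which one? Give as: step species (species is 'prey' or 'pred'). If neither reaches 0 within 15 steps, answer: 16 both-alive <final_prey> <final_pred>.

Answer: 1 pred

Derivation:
Step 1: prey: 7+1-0=8; pred: 5+0-6=0
First extinction: pred at step 1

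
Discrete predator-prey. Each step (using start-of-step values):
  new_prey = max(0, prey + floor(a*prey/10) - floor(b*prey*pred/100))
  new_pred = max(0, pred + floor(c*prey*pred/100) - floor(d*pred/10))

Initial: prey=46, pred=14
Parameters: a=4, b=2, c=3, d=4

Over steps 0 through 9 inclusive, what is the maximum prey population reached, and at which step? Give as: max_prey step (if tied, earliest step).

Step 1: prey: 46+18-12=52; pred: 14+19-5=28
Step 2: prey: 52+20-29=43; pred: 28+43-11=60
Step 3: prey: 43+17-51=9; pred: 60+77-24=113
Step 4: prey: 9+3-20=0; pred: 113+30-45=98
Step 5: prey: 0+0-0=0; pred: 98+0-39=59
Step 6: prey: 0+0-0=0; pred: 59+0-23=36
Step 7: prey: 0+0-0=0; pred: 36+0-14=22
Step 8: prey: 0+0-0=0; pred: 22+0-8=14
Step 9: prey: 0+0-0=0; pred: 14+0-5=9
Max prey = 52 at step 1

Answer: 52 1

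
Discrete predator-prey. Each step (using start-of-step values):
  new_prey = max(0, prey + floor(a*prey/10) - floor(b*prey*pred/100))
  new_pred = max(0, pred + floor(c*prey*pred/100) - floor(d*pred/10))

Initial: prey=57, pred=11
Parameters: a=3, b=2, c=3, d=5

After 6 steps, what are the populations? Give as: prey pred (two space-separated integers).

Step 1: prey: 57+17-12=62; pred: 11+18-5=24
Step 2: prey: 62+18-29=51; pred: 24+44-12=56
Step 3: prey: 51+15-57=9; pred: 56+85-28=113
Step 4: prey: 9+2-20=0; pred: 113+30-56=87
Step 5: prey: 0+0-0=0; pred: 87+0-43=44
Step 6: prey: 0+0-0=0; pred: 44+0-22=22

Answer: 0 22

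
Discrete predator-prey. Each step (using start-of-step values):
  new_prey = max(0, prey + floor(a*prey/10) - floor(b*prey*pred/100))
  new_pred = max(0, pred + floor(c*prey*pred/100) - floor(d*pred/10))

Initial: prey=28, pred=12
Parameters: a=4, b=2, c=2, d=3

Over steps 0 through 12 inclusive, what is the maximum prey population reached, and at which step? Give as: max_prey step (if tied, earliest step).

Answer: 37 2

Derivation:
Step 1: prey: 28+11-6=33; pred: 12+6-3=15
Step 2: prey: 33+13-9=37; pred: 15+9-4=20
Step 3: prey: 37+14-14=37; pred: 20+14-6=28
Step 4: prey: 37+14-20=31; pred: 28+20-8=40
Step 5: prey: 31+12-24=19; pred: 40+24-12=52
Step 6: prey: 19+7-19=7; pred: 52+19-15=56
Step 7: prey: 7+2-7=2; pred: 56+7-16=47
Step 8: prey: 2+0-1=1; pred: 47+1-14=34
Step 9: prey: 1+0-0=1; pred: 34+0-10=24
Step 10: prey: 1+0-0=1; pred: 24+0-7=17
Step 11: prey: 1+0-0=1; pred: 17+0-5=12
Step 12: prey: 1+0-0=1; pred: 12+0-3=9
Max prey = 37 at step 2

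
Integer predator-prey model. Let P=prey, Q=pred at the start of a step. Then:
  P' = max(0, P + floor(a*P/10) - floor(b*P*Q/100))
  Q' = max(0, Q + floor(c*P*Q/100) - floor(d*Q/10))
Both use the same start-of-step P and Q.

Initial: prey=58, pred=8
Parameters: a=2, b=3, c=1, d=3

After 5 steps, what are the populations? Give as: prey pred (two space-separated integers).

Answer: 22 17

Derivation:
Step 1: prey: 58+11-13=56; pred: 8+4-2=10
Step 2: prey: 56+11-16=51; pred: 10+5-3=12
Step 3: prey: 51+10-18=43; pred: 12+6-3=15
Step 4: prey: 43+8-19=32; pred: 15+6-4=17
Step 5: prey: 32+6-16=22; pred: 17+5-5=17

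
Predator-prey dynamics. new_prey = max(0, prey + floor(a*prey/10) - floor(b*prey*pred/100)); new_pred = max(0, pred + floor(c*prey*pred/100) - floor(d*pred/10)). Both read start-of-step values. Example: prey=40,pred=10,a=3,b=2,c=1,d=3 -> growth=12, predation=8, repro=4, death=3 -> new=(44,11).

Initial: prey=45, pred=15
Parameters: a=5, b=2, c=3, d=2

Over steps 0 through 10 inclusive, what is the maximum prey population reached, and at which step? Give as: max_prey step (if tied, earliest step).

Answer: 54 1

Derivation:
Step 1: prey: 45+22-13=54; pred: 15+20-3=32
Step 2: prey: 54+27-34=47; pred: 32+51-6=77
Step 3: prey: 47+23-72=0; pred: 77+108-15=170
Step 4: prey: 0+0-0=0; pred: 170+0-34=136
Step 5: prey: 0+0-0=0; pred: 136+0-27=109
Step 6: prey: 0+0-0=0; pred: 109+0-21=88
Step 7: prey: 0+0-0=0; pred: 88+0-17=71
Step 8: prey: 0+0-0=0; pred: 71+0-14=57
Step 9: prey: 0+0-0=0; pred: 57+0-11=46
Step 10: prey: 0+0-0=0; pred: 46+0-9=37
Max prey = 54 at step 1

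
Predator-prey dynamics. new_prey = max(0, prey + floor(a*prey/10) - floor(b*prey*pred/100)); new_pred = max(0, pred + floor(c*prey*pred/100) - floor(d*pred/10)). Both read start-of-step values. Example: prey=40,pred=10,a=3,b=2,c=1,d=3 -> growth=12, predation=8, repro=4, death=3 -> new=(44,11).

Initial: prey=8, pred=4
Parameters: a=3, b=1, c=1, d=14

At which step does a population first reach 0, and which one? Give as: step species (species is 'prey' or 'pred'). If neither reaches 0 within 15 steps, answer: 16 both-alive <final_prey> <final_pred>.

Step 1: prey: 8+2-0=10; pred: 4+0-5=0
First extinction: pred at step 1

Answer: 1 pred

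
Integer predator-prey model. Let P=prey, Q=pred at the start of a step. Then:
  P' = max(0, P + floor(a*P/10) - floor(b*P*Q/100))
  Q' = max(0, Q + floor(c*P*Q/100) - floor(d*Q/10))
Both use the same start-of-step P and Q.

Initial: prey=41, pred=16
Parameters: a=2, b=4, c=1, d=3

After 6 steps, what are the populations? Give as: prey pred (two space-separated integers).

Answer: 3 5

Derivation:
Step 1: prey: 41+8-26=23; pred: 16+6-4=18
Step 2: prey: 23+4-16=11; pred: 18+4-5=17
Step 3: prey: 11+2-7=6; pred: 17+1-5=13
Step 4: prey: 6+1-3=4; pred: 13+0-3=10
Step 5: prey: 4+0-1=3; pred: 10+0-3=7
Step 6: prey: 3+0-0=3; pred: 7+0-2=5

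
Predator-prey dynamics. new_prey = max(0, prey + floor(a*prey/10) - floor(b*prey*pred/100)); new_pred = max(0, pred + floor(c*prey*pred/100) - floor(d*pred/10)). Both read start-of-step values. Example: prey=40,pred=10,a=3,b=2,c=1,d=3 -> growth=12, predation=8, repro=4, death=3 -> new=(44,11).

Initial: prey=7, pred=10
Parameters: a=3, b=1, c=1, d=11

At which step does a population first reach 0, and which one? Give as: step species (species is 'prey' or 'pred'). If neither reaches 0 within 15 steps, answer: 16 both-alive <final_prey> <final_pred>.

Step 1: prey: 7+2-0=9; pred: 10+0-11=0
First extinction: pred at step 1

Answer: 1 pred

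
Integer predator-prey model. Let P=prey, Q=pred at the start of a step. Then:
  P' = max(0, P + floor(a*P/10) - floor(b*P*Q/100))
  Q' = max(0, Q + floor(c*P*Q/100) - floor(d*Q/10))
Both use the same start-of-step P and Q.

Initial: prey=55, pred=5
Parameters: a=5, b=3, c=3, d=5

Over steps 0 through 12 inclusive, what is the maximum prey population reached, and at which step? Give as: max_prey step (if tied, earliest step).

Answer: 87 2

Derivation:
Step 1: prey: 55+27-8=74; pred: 5+8-2=11
Step 2: prey: 74+37-24=87; pred: 11+24-5=30
Step 3: prey: 87+43-78=52; pred: 30+78-15=93
Step 4: prey: 52+26-145=0; pred: 93+145-46=192
Step 5: prey: 0+0-0=0; pred: 192+0-96=96
Step 6: prey: 0+0-0=0; pred: 96+0-48=48
Step 7: prey: 0+0-0=0; pred: 48+0-24=24
Step 8: prey: 0+0-0=0; pred: 24+0-12=12
Step 9: prey: 0+0-0=0; pred: 12+0-6=6
Step 10: prey: 0+0-0=0; pred: 6+0-3=3
Step 11: prey: 0+0-0=0; pred: 3+0-1=2
Step 12: prey: 0+0-0=0; pred: 2+0-1=1
Max prey = 87 at step 2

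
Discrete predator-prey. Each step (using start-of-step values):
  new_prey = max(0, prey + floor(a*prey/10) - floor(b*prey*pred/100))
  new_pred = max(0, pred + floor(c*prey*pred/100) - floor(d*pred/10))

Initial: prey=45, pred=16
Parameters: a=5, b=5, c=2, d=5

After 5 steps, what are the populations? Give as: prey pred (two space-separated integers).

Step 1: prey: 45+22-36=31; pred: 16+14-8=22
Step 2: prey: 31+15-34=12; pred: 22+13-11=24
Step 3: prey: 12+6-14=4; pred: 24+5-12=17
Step 4: prey: 4+2-3=3; pred: 17+1-8=10
Step 5: prey: 3+1-1=3; pred: 10+0-5=5

Answer: 3 5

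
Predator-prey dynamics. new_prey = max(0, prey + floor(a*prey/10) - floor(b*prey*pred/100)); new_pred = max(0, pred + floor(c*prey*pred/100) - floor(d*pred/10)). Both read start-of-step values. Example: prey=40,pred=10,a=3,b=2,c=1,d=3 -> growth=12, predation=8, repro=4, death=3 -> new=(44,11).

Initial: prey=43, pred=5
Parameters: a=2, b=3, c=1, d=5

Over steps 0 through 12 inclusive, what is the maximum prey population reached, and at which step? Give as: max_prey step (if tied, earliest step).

Step 1: prey: 43+8-6=45; pred: 5+2-2=5
Step 2: prey: 45+9-6=48; pred: 5+2-2=5
Step 3: prey: 48+9-7=50; pred: 5+2-2=5
Step 4: prey: 50+10-7=53; pred: 5+2-2=5
Step 5: prey: 53+10-7=56; pred: 5+2-2=5
Step 6: prey: 56+11-8=59; pred: 5+2-2=5
Step 7: prey: 59+11-8=62; pred: 5+2-2=5
Step 8: prey: 62+12-9=65; pred: 5+3-2=6
Step 9: prey: 65+13-11=67; pred: 6+3-3=6
Step 10: prey: 67+13-12=68; pred: 6+4-3=7
Step 11: prey: 68+13-14=67; pred: 7+4-3=8
Step 12: prey: 67+13-16=64; pred: 8+5-4=9
Max prey = 68 at step 10

Answer: 68 10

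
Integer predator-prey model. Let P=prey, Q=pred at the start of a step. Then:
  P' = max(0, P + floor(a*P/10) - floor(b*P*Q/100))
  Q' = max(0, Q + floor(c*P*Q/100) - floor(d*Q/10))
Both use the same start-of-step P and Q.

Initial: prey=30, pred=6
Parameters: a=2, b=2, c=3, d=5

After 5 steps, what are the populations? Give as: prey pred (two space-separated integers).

Step 1: prey: 30+6-3=33; pred: 6+5-3=8
Step 2: prey: 33+6-5=34; pred: 8+7-4=11
Step 3: prey: 34+6-7=33; pred: 11+11-5=17
Step 4: prey: 33+6-11=28; pred: 17+16-8=25
Step 5: prey: 28+5-14=19; pred: 25+21-12=34

Answer: 19 34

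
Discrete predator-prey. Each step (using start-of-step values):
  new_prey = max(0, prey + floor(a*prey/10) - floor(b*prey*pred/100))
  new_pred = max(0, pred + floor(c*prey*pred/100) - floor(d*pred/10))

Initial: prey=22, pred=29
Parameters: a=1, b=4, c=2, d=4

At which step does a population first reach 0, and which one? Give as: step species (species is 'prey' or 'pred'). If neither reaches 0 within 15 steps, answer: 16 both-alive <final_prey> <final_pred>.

Step 1: prey: 22+2-25=0; pred: 29+12-11=30
First extinction: prey at step 1

Answer: 1 prey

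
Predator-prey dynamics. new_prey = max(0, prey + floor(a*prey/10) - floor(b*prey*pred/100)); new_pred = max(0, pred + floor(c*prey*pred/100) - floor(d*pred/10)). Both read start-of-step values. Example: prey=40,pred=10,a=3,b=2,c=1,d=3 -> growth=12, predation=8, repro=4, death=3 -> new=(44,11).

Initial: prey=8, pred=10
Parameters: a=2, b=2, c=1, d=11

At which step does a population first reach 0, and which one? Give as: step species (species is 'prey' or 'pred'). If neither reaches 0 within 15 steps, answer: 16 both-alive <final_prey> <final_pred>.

Step 1: prey: 8+1-1=8; pred: 10+0-11=0
First extinction: pred at step 1

Answer: 1 pred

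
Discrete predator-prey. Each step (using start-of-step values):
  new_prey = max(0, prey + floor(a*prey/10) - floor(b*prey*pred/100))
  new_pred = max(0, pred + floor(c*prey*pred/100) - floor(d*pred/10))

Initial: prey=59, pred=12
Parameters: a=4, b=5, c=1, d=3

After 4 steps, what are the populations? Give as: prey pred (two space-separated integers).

Step 1: prey: 59+23-35=47; pred: 12+7-3=16
Step 2: prey: 47+18-37=28; pred: 16+7-4=19
Step 3: prey: 28+11-26=13; pred: 19+5-5=19
Step 4: prey: 13+5-12=6; pred: 19+2-5=16

Answer: 6 16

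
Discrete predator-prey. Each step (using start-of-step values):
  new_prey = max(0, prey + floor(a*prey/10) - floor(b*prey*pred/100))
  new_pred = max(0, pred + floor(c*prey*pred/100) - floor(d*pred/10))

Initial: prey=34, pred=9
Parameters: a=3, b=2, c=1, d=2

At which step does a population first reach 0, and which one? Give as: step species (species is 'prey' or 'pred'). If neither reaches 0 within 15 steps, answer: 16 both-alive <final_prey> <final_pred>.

Step 1: prey: 34+10-6=38; pred: 9+3-1=11
Step 2: prey: 38+11-8=41; pred: 11+4-2=13
Step 3: prey: 41+12-10=43; pred: 13+5-2=16
Step 4: prey: 43+12-13=42; pred: 16+6-3=19
Step 5: prey: 42+12-15=39; pred: 19+7-3=23
Step 6: prey: 39+11-17=33; pred: 23+8-4=27
Step 7: prey: 33+9-17=25; pred: 27+8-5=30
Step 8: prey: 25+7-15=17; pred: 30+7-6=31
Step 9: prey: 17+5-10=12; pred: 31+5-6=30
Step 10: prey: 12+3-7=8; pred: 30+3-6=27
Step 11: prey: 8+2-4=6; pred: 27+2-5=24
Step 12: prey: 6+1-2=5; pred: 24+1-4=21
Step 13: prey: 5+1-2=4; pred: 21+1-4=18
Step 14: prey: 4+1-1=4; pred: 18+0-3=15
Step 15: prey: 4+1-1=4; pred: 15+0-3=12
No extinction within 15 steps

Answer: 16 both-alive 4 12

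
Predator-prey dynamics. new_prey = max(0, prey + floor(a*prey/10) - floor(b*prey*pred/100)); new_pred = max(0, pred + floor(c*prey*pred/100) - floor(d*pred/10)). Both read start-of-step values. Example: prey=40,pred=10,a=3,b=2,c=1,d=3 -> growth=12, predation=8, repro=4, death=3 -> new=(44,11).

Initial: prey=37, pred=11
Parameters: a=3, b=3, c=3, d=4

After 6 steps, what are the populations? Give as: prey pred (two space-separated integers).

Step 1: prey: 37+11-12=36; pred: 11+12-4=19
Step 2: prey: 36+10-20=26; pred: 19+20-7=32
Step 3: prey: 26+7-24=9; pred: 32+24-12=44
Step 4: prey: 9+2-11=0; pred: 44+11-17=38
Step 5: prey: 0+0-0=0; pred: 38+0-15=23
Step 6: prey: 0+0-0=0; pred: 23+0-9=14

Answer: 0 14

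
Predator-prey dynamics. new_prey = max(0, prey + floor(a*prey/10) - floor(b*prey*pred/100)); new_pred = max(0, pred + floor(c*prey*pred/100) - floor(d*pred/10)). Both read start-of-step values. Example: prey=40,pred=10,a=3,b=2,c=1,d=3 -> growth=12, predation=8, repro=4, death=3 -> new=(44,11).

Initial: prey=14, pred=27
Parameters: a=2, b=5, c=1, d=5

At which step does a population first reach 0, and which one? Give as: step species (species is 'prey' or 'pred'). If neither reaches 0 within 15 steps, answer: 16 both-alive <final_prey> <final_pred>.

Step 1: prey: 14+2-18=0; pred: 27+3-13=17
First extinction: prey at step 1

Answer: 1 prey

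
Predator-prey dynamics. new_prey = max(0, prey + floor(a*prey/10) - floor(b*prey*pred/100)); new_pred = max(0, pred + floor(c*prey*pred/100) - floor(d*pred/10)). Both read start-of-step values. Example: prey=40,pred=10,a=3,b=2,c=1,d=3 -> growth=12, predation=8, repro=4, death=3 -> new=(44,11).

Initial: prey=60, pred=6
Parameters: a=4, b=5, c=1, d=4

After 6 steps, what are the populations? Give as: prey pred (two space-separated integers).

Step 1: prey: 60+24-18=66; pred: 6+3-2=7
Step 2: prey: 66+26-23=69; pred: 7+4-2=9
Step 3: prey: 69+27-31=65; pred: 9+6-3=12
Step 4: prey: 65+26-39=52; pred: 12+7-4=15
Step 5: prey: 52+20-39=33; pred: 15+7-6=16
Step 6: prey: 33+13-26=20; pred: 16+5-6=15

Answer: 20 15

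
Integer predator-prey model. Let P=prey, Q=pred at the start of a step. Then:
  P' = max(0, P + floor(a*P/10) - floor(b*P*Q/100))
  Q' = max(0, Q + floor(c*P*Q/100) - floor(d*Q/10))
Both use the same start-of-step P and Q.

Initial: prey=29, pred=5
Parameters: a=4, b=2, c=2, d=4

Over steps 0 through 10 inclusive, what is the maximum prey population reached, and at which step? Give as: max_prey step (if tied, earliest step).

Step 1: prey: 29+11-2=38; pred: 5+2-2=5
Step 2: prey: 38+15-3=50; pred: 5+3-2=6
Step 3: prey: 50+20-6=64; pred: 6+6-2=10
Step 4: prey: 64+25-12=77; pred: 10+12-4=18
Step 5: prey: 77+30-27=80; pred: 18+27-7=38
Step 6: prey: 80+32-60=52; pred: 38+60-15=83
Step 7: prey: 52+20-86=0; pred: 83+86-33=136
Step 8: prey: 0+0-0=0; pred: 136+0-54=82
Step 9: prey: 0+0-0=0; pred: 82+0-32=50
Step 10: prey: 0+0-0=0; pred: 50+0-20=30
Max prey = 80 at step 5

Answer: 80 5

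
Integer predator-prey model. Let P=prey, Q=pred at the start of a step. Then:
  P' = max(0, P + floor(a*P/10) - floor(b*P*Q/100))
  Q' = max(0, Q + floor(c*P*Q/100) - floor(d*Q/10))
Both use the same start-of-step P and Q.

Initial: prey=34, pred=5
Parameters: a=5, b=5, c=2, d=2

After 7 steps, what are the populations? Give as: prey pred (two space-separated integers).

Answer: 0 28

Derivation:
Step 1: prey: 34+17-8=43; pred: 5+3-1=7
Step 2: prey: 43+21-15=49; pred: 7+6-1=12
Step 3: prey: 49+24-29=44; pred: 12+11-2=21
Step 4: prey: 44+22-46=20; pred: 21+18-4=35
Step 5: prey: 20+10-35=0; pred: 35+14-7=42
Step 6: prey: 0+0-0=0; pred: 42+0-8=34
Step 7: prey: 0+0-0=0; pred: 34+0-6=28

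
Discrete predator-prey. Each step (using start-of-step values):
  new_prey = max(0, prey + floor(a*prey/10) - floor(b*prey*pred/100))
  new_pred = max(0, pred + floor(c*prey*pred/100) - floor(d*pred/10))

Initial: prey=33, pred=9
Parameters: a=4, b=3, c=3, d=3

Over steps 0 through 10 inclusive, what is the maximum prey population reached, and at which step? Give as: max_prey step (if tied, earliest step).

Answer: 38 1

Derivation:
Step 1: prey: 33+13-8=38; pred: 9+8-2=15
Step 2: prey: 38+15-17=36; pred: 15+17-4=28
Step 3: prey: 36+14-30=20; pred: 28+30-8=50
Step 4: prey: 20+8-30=0; pred: 50+30-15=65
Step 5: prey: 0+0-0=0; pred: 65+0-19=46
Step 6: prey: 0+0-0=0; pred: 46+0-13=33
Step 7: prey: 0+0-0=0; pred: 33+0-9=24
Step 8: prey: 0+0-0=0; pred: 24+0-7=17
Step 9: prey: 0+0-0=0; pred: 17+0-5=12
Step 10: prey: 0+0-0=0; pred: 12+0-3=9
Max prey = 38 at step 1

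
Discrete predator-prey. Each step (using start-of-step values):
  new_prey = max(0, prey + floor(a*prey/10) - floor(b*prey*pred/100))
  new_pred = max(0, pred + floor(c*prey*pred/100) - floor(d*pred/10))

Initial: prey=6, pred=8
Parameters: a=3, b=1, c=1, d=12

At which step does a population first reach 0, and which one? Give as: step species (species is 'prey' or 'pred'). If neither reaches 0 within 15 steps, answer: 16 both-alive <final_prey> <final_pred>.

Answer: 1 pred

Derivation:
Step 1: prey: 6+1-0=7; pred: 8+0-9=0
First extinction: pred at step 1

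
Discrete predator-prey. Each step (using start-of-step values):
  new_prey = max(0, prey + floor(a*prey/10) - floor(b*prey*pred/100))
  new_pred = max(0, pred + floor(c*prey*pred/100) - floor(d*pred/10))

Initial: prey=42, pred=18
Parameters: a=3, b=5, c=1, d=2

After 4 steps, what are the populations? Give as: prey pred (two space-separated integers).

Answer: 1 14

Derivation:
Step 1: prey: 42+12-37=17; pred: 18+7-3=22
Step 2: prey: 17+5-18=4; pred: 22+3-4=21
Step 3: prey: 4+1-4=1; pred: 21+0-4=17
Step 4: prey: 1+0-0=1; pred: 17+0-3=14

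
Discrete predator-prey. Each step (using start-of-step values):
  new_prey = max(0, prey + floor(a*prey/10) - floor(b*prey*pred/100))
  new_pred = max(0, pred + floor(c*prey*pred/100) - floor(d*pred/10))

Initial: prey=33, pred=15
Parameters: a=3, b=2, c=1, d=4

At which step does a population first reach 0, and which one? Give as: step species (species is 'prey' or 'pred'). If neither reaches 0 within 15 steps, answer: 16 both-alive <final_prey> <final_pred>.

Step 1: prey: 33+9-9=33; pred: 15+4-6=13
Step 2: prey: 33+9-8=34; pred: 13+4-5=12
Step 3: prey: 34+10-8=36; pred: 12+4-4=12
Step 4: prey: 36+10-8=38; pred: 12+4-4=12
Step 5: prey: 38+11-9=40; pred: 12+4-4=12
Step 6: prey: 40+12-9=43; pred: 12+4-4=12
Step 7: prey: 43+12-10=45; pred: 12+5-4=13
Step 8: prey: 45+13-11=47; pred: 13+5-5=13
Step 9: prey: 47+14-12=49; pred: 13+6-5=14
Step 10: prey: 49+14-13=50; pred: 14+6-5=15
Step 11: prey: 50+15-15=50; pred: 15+7-6=16
Step 12: prey: 50+15-16=49; pred: 16+8-6=18
Step 13: prey: 49+14-17=46; pred: 18+8-7=19
Step 14: prey: 46+13-17=42; pred: 19+8-7=20
Step 15: prey: 42+12-16=38; pred: 20+8-8=20
No extinction within 15 steps

Answer: 16 both-alive 38 20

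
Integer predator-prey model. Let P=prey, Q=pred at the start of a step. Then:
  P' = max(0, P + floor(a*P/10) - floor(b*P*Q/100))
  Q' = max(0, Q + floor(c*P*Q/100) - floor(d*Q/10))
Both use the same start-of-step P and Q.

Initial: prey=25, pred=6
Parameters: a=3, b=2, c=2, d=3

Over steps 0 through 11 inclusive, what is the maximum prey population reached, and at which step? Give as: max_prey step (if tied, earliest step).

Answer: 37 4

Derivation:
Step 1: prey: 25+7-3=29; pred: 6+3-1=8
Step 2: prey: 29+8-4=33; pred: 8+4-2=10
Step 3: prey: 33+9-6=36; pred: 10+6-3=13
Step 4: prey: 36+10-9=37; pred: 13+9-3=19
Step 5: prey: 37+11-14=34; pred: 19+14-5=28
Step 6: prey: 34+10-19=25; pred: 28+19-8=39
Step 7: prey: 25+7-19=13; pred: 39+19-11=47
Step 8: prey: 13+3-12=4; pred: 47+12-14=45
Step 9: prey: 4+1-3=2; pred: 45+3-13=35
Step 10: prey: 2+0-1=1; pred: 35+1-10=26
Step 11: prey: 1+0-0=1; pred: 26+0-7=19
Max prey = 37 at step 4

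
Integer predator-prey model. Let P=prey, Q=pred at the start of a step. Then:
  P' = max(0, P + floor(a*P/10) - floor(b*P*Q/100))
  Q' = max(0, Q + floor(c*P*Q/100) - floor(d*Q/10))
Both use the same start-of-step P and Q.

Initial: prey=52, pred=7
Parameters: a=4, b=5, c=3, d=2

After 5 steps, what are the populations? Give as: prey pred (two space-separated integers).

Answer: 0 44

Derivation:
Step 1: prey: 52+20-18=54; pred: 7+10-1=16
Step 2: prey: 54+21-43=32; pred: 16+25-3=38
Step 3: prey: 32+12-60=0; pred: 38+36-7=67
Step 4: prey: 0+0-0=0; pred: 67+0-13=54
Step 5: prey: 0+0-0=0; pred: 54+0-10=44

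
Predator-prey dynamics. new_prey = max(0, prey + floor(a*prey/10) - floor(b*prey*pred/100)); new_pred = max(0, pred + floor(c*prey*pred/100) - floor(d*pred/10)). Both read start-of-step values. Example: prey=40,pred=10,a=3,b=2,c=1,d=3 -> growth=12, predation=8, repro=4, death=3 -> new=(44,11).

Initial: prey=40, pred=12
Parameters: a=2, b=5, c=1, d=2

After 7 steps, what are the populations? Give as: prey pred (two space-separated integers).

Step 1: prey: 40+8-24=24; pred: 12+4-2=14
Step 2: prey: 24+4-16=12; pred: 14+3-2=15
Step 3: prey: 12+2-9=5; pred: 15+1-3=13
Step 4: prey: 5+1-3=3; pred: 13+0-2=11
Step 5: prey: 3+0-1=2; pred: 11+0-2=9
Step 6: prey: 2+0-0=2; pred: 9+0-1=8
Step 7: prey: 2+0-0=2; pred: 8+0-1=7

Answer: 2 7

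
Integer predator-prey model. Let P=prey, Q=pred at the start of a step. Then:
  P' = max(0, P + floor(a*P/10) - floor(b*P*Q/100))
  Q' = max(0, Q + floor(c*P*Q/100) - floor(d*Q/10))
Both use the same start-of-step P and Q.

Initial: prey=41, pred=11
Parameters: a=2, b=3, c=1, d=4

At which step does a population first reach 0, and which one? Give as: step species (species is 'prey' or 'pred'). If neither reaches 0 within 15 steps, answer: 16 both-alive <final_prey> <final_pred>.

Step 1: prey: 41+8-13=36; pred: 11+4-4=11
Step 2: prey: 36+7-11=32; pred: 11+3-4=10
Step 3: prey: 32+6-9=29; pred: 10+3-4=9
Step 4: prey: 29+5-7=27; pred: 9+2-3=8
Step 5: prey: 27+5-6=26; pred: 8+2-3=7
Step 6: prey: 26+5-5=26; pred: 7+1-2=6
Step 7: prey: 26+5-4=27; pred: 6+1-2=5
Step 8: prey: 27+5-4=28; pred: 5+1-2=4
Step 9: prey: 28+5-3=30; pred: 4+1-1=4
Step 10: prey: 30+6-3=33; pred: 4+1-1=4
Step 11: prey: 33+6-3=36; pred: 4+1-1=4
Step 12: prey: 36+7-4=39; pred: 4+1-1=4
Step 13: prey: 39+7-4=42; pred: 4+1-1=4
Step 14: prey: 42+8-5=45; pred: 4+1-1=4
Step 15: prey: 45+9-5=49; pred: 4+1-1=4
No extinction within 15 steps

Answer: 16 both-alive 49 4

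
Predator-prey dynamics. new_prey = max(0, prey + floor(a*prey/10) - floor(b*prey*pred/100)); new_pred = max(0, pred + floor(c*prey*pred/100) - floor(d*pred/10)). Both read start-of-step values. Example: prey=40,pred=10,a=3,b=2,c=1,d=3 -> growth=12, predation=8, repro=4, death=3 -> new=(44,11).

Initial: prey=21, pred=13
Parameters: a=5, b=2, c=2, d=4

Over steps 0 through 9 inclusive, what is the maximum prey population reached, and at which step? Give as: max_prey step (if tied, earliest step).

Answer: 46 4

Derivation:
Step 1: prey: 21+10-5=26; pred: 13+5-5=13
Step 2: prey: 26+13-6=33; pred: 13+6-5=14
Step 3: prey: 33+16-9=40; pred: 14+9-5=18
Step 4: prey: 40+20-14=46; pred: 18+14-7=25
Step 5: prey: 46+23-23=46; pred: 25+23-10=38
Step 6: prey: 46+23-34=35; pred: 38+34-15=57
Step 7: prey: 35+17-39=13; pred: 57+39-22=74
Step 8: prey: 13+6-19=0; pred: 74+19-29=64
Step 9: prey: 0+0-0=0; pred: 64+0-25=39
Max prey = 46 at step 4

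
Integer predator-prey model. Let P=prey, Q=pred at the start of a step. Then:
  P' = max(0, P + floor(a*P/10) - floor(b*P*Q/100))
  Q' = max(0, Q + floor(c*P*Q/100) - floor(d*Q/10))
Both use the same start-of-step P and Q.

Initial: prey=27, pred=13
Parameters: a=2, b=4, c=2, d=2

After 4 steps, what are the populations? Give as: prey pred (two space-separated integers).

Answer: 1 17

Derivation:
Step 1: prey: 27+5-14=18; pred: 13+7-2=18
Step 2: prey: 18+3-12=9; pred: 18+6-3=21
Step 3: prey: 9+1-7=3; pred: 21+3-4=20
Step 4: prey: 3+0-2=1; pred: 20+1-4=17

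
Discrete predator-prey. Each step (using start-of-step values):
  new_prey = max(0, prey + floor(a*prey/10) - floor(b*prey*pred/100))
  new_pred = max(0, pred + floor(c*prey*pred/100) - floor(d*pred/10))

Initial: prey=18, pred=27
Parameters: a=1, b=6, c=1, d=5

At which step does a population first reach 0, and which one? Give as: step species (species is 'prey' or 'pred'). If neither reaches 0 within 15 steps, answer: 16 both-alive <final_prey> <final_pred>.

Answer: 1 prey

Derivation:
Step 1: prey: 18+1-29=0; pred: 27+4-13=18
First extinction: prey at step 1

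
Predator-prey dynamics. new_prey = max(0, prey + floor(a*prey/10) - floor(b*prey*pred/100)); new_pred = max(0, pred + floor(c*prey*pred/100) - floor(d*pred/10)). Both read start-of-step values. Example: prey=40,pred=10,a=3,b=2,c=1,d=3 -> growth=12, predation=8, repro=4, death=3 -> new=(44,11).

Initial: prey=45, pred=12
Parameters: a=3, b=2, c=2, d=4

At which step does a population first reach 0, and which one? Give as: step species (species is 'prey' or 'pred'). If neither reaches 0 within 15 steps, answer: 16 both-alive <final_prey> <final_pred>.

Answer: 16 both-alive 1 2

Derivation:
Step 1: prey: 45+13-10=48; pred: 12+10-4=18
Step 2: prey: 48+14-17=45; pred: 18+17-7=28
Step 3: prey: 45+13-25=33; pred: 28+25-11=42
Step 4: prey: 33+9-27=15; pred: 42+27-16=53
Step 5: prey: 15+4-15=4; pred: 53+15-21=47
Step 6: prey: 4+1-3=2; pred: 47+3-18=32
Step 7: prey: 2+0-1=1; pred: 32+1-12=21
Step 8: prey: 1+0-0=1; pred: 21+0-8=13
Step 9: prey: 1+0-0=1; pred: 13+0-5=8
Step 10: prey: 1+0-0=1; pred: 8+0-3=5
Step 11: prey: 1+0-0=1; pred: 5+0-2=3
Step 12: prey: 1+0-0=1; pred: 3+0-1=2
Step 13: prey: 1+0-0=1; pred: 2+0-0=2
Steps 14-15: state stable at prey=1, pred=2 (no change)
No extinction within 15 steps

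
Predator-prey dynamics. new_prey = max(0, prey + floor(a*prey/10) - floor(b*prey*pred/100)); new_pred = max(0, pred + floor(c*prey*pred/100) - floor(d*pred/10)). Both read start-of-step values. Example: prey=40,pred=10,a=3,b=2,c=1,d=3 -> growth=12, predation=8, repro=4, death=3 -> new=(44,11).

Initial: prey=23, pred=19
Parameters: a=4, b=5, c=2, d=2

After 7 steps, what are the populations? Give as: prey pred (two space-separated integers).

Step 1: prey: 23+9-21=11; pred: 19+8-3=24
Step 2: prey: 11+4-13=2; pred: 24+5-4=25
Step 3: prey: 2+0-2=0; pred: 25+1-5=21
Step 4: prey: 0+0-0=0; pred: 21+0-4=17
Step 5: prey: 0+0-0=0; pred: 17+0-3=14
Step 6: prey: 0+0-0=0; pred: 14+0-2=12
Step 7: prey: 0+0-0=0; pred: 12+0-2=10

Answer: 0 10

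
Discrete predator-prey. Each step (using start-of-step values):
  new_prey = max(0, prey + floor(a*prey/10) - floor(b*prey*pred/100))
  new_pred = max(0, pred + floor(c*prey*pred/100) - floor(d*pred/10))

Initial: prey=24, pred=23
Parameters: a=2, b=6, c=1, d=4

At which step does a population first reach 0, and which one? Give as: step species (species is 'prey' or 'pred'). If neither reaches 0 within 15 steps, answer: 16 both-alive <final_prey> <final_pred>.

Answer: 1 prey

Derivation:
Step 1: prey: 24+4-33=0; pred: 23+5-9=19
First extinction: prey at step 1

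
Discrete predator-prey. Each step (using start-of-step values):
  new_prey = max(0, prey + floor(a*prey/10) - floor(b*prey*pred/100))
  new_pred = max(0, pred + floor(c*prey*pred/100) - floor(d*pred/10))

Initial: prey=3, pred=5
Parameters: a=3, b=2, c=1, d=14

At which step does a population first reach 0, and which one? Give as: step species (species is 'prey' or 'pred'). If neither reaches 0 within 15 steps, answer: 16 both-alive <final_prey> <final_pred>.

Step 1: prey: 3+0-0=3; pred: 5+0-7=0
First extinction: pred at step 1

Answer: 1 pred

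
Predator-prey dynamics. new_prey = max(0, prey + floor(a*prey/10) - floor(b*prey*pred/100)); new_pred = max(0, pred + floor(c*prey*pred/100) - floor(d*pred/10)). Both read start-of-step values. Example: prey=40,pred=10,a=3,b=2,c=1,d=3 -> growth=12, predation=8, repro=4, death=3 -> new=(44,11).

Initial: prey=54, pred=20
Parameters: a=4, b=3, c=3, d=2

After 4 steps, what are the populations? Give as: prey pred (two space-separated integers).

Step 1: prey: 54+21-32=43; pred: 20+32-4=48
Step 2: prey: 43+17-61=0; pred: 48+61-9=100
Step 3: prey: 0+0-0=0; pred: 100+0-20=80
Step 4: prey: 0+0-0=0; pred: 80+0-16=64

Answer: 0 64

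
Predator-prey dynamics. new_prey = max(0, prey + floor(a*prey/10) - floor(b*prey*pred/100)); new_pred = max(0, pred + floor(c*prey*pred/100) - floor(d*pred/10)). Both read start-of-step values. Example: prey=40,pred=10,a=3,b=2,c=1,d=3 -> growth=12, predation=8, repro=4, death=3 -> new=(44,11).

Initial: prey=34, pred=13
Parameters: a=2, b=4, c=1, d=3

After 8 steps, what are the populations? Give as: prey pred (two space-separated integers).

Answer: 7 3

Derivation:
Step 1: prey: 34+6-17=23; pred: 13+4-3=14
Step 2: prey: 23+4-12=15; pred: 14+3-4=13
Step 3: prey: 15+3-7=11; pred: 13+1-3=11
Step 4: prey: 11+2-4=9; pred: 11+1-3=9
Step 5: prey: 9+1-3=7; pred: 9+0-2=7
Step 6: prey: 7+1-1=7; pred: 7+0-2=5
Step 7: prey: 7+1-1=7; pred: 5+0-1=4
Step 8: prey: 7+1-1=7; pred: 4+0-1=3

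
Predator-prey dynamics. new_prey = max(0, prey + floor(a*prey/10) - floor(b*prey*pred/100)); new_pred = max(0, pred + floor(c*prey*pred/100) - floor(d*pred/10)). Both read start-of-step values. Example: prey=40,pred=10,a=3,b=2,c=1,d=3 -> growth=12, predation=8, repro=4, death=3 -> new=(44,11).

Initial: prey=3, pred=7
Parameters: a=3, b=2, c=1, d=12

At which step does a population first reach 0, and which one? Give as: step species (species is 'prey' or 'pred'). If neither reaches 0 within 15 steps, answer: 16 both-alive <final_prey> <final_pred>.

Step 1: prey: 3+0-0=3; pred: 7+0-8=0
First extinction: pred at step 1

Answer: 1 pred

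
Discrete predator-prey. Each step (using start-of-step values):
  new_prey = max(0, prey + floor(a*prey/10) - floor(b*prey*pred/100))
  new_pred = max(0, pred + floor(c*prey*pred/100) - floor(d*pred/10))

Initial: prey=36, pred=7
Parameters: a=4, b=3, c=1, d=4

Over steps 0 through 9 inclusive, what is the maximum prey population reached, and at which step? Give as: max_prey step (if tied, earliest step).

Answer: 71 5

Derivation:
Step 1: prey: 36+14-7=43; pred: 7+2-2=7
Step 2: prey: 43+17-9=51; pred: 7+3-2=8
Step 3: prey: 51+20-12=59; pred: 8+4-3=9
Step 4: prey: 59+23-15=67; pred: 9+5-3=11
Step 5: prey: 67+26-22=71; pred: 11+7-4=14
Step 6: prey: 71+28-29=70; pred: 14+9-5=18
Step 7: prey: 70+28-37=61; pred: 18+12-7=23
Step 8: prey: 61+24-42=43; pred: 23+14-9=28
Step 9: prey: 43+17-36=24; pred: 28+12-11=29
Max prey = 71 at step 5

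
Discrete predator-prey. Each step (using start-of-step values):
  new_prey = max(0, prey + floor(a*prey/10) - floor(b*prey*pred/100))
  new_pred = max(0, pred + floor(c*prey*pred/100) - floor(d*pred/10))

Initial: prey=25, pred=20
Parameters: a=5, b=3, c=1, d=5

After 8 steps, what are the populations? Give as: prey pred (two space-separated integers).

Answer: 119 8

Derivation:
Step 1: prey: 25+12-15=22; pred: 20+5-10=15
Step 2: prey: 22+11-9=24; pred: 15+3-7=11
Step 3: prey: 24+12-7=29; pred: 11+2-5=8
Step 4: prey: 29+14-6=37; pred: 8+2-4=6
Step 5: prey: 37+18-6=49; pred: 6+2-3=5
Step 6: prey: 49+24-7=66; pred: 5+2-2=5
Step 7: prey: 66+33-9=90; pred: 5+3-2=6
Step 8: prey: 90+45-16=119; pred: 6+5-3=8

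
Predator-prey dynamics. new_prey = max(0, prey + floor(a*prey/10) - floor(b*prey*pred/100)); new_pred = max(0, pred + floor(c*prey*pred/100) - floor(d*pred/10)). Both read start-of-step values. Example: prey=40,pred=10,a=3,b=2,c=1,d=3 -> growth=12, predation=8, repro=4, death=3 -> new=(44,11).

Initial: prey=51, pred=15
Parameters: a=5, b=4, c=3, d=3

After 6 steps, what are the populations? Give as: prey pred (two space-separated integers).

Step 1: prey: 51+25-30=46; pred: 15+22-4=33
Step 2: prey: 46+23-60=9; pred: 33+45-9=69
Step 3: prey: 9+4-24=0; pred: 69+18-20=67
Step 4: prey: 0+0-0=0; pred: 67+0-20=47
Step 5: prey: 0+0-0=0; pred: 47+0-14=33
Step 6: prey: 0+0-0=0; pred: 33+0-9=24

Answer: 0 24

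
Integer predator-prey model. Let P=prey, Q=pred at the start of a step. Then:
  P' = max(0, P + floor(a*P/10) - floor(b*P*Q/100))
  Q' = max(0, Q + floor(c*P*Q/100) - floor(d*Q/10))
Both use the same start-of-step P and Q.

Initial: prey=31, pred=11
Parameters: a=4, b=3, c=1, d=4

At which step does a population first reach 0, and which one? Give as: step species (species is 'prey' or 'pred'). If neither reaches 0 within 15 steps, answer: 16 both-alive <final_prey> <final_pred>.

Step 1: prey: 31+12-10=33; pred: 11+3-4=10
Step 2: prey: 33+13-9=37; pred: 10+3-4=9
Step 3: prey: 37+14-9=42; pred: 9+3-3=9
Step 4: prey: 42+16-11=47; pred: 9+3-3=9
Step 5: prey: 47+18-12=53; pred: 9+4-3=10
Step 6: prey: 53+21-15=59; pred: 10+5-4=11
Step 7: prey: 59+23-19=63; pred: 11+6-4=13
Step 8: prey: 63+25-24=64; pred: 13+8-5=16
Step 9: prey: 64+25-30=59; pred: 16+10-6=20
Step 10: prey: 59+23-35=47; pred: 20+11-8=23
Step 11: prey: 47+18-32=33; pred: 23+10-9=24
Step 12: prey: 33+13-23=23; pred: 24+7-9=22
Step 13: prey: 23+9-15=17; pred: 22+5-8=19
Step 14: prey: 17+6-9=14; pred: 19+3-7=15
Step 15: prey: 14+5-6=13; pred: 15+2-6=11
No extinction within 15 steps

Answer: 16 both-alive 13 11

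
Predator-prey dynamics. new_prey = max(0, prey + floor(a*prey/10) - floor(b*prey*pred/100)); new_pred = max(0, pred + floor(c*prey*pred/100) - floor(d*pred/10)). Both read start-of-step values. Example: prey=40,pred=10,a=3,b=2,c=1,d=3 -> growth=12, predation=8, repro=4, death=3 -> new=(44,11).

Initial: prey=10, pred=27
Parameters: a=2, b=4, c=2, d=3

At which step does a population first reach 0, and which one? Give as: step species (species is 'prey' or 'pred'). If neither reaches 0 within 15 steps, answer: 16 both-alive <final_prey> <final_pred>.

Step 1: prey: 10+2-10=2; pred: 27+5-8=24
Step 2: prey: 2+0-1=1; pred: 24+0-7=17
Step 3: prey: 1+0-0=1; pred: 17+0-5=12
Step 4: prey: 1+0-0=1; pred: 12+0-3=9
Step 5: prey: 1+0-0=1; pred: 9+0-2=7
Step 6: prey: 1+0-0=1; pred: 7+0-2=5
Step 7: prey: 1+0-0=1; pred: 5+0-1=4
Step 8: prey: 1+0-0=1; pred: 4+0-1=3
Step 9: prey: 1+0-0=1; pred: 3+0-0=3
Steps 10-15: state stable at prey=1, pred=3 (no change)
No extinction within 15 steps

Answer: 16 both-alive 1 3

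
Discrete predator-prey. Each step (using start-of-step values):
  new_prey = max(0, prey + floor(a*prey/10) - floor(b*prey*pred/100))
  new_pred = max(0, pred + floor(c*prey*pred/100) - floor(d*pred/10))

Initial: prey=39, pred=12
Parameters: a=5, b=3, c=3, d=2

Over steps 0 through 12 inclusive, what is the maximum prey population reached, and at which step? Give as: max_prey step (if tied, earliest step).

Answer: 44 1

Derivation:
Step 1: prey: 39+19-14=44; pred: 12+14-2=24
Step 2: prey: 44+22-31=35; pred: 24+31-4=51
Step 3: prey: 35+17-53=0; pred: 51+53-10=94
Step 4: prey: 0+0-0=0; pred: 94+0-18=76
Step 5: prey: 0+0-0=0; pred: 76+0-15=61
Step 6: prey: 0+0-0=0; pred: 61+0-12=49
Step 7: prey: 0+0-0=0; pred: 49+0-9=40
Step 8: prey: 0+0-0=0; pred: 40+0-8=32
Step 9: prey: 0+0-0=0; pred: 32+0-6=26
Step 10: prey: 0+0-0=0; pred: 26+0-5=21
Step 11: prey: 0+0-0=0; pred: 21+0-4=17
Step 12: prey: 0+0-0=0; pred: 17+0-3=14
Max prey = 44 at step 1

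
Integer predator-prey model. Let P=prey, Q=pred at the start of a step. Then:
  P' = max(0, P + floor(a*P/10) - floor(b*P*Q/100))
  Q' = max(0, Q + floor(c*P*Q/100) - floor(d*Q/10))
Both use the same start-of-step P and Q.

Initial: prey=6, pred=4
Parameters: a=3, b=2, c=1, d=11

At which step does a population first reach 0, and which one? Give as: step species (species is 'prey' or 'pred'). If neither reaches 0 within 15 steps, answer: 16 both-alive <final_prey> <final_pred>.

Step 1: prey: 6+1-0=7; pred: 4+0-4=0
First extinction: pred at step 1

Answer: 1 pred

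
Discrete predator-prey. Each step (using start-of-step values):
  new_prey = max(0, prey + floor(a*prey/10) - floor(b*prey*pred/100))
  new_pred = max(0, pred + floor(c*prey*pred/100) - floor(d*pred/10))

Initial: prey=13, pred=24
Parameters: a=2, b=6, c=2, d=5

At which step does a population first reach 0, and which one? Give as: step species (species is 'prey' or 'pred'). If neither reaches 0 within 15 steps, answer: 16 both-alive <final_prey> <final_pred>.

Step 1: prey: 13+2-18=0; pred: 24+6-12=18
First extinction: prey at step 1

Answer: 1 prey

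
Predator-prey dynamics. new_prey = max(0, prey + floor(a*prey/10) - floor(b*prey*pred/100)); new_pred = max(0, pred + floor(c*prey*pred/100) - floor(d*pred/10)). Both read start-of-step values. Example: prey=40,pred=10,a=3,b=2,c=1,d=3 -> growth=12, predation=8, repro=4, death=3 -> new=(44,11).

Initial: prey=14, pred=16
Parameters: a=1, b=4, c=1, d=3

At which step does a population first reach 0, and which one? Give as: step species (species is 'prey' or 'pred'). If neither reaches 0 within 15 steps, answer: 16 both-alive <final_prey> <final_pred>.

Answer: 16 both-alive 3 3

Derivation:
Step 1: prey: 14+1-8=7; pred: 16+2-4=14
Step 2: prey: 7+0-3=4; pred: 14+0-4=10
Step 3: prey: 4+0-1=3; pred: 10+0-3=7
Step 4: prey: 3+0-0=3; pred: 7+0-2=5
Step 5: prey: 3+0-0=3; pred: 5+0-1=4
Step 6: prey: 3+0-0=3; pred: 4+0-1=3
Step 7: prey: 3+0-0=3; pred: 3+0-0=3
Steps 8-15: state stable at prey=3, pred=3 (no change)
No extinction within 15 steps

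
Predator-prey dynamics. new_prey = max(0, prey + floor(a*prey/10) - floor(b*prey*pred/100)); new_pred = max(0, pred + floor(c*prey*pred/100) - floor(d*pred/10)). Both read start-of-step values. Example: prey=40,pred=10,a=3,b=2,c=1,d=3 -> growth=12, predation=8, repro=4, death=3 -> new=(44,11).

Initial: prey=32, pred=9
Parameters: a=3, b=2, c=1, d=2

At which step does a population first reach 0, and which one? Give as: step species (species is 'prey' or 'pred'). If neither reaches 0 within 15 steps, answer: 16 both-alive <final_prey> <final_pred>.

Step 1: prey: 32+9-5=36; pred: 9+2-1=10
Step 2: prey: 36+10-7=39; pred: 10+3-2=11
Step 3: prey: 39+11-8=42; pred: 11+4-2=13
Step 4: prey: 42+12-10=44; pred: 13+5-2=16
Step 5: prey: 44+13-14=43; pred: 16+7-3=20
Step 6: prey: 43+12-17=38; pred: 20+8-4=24
Step 7: prey: 38+11-18=31; pred: 24+9-4=29
Step 8: prey: 31+9-17=23; pred: 29+8-5=32
Step 9: prey: 23+6-14=15; pred: 32+7-6=33
Step 10: prey: 15+4-9=10; pred: 33+4-6=31
Step 11: prey: 10+3-6=7; pred: 31+3-6=28
Step 12: prey: 7+2-3=6; pred: 28+1-5=24
Step 13: prey: 6+1-2=5; pred: 24+1-4=21
Step 14: prey: 5+1-2=4; pred: 21+1-4=18
Step 15: prey: 4+1-1=4; pred: 18+0-3=15
No extinction within 15 steps

Answer: 16 both-alive 4 15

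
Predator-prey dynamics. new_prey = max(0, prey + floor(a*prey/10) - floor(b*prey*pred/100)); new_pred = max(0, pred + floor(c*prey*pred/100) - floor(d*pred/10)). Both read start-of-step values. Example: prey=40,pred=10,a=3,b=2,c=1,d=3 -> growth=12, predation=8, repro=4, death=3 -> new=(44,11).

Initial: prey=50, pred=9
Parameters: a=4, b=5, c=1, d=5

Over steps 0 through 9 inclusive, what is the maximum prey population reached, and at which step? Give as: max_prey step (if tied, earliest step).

Answer: 64 9

Derivation:
Step 1: prey: 50+20-22=48; pred: 9+4-4=9
Step 2: prey: 48+19-21=46; pred: 9+4-4=9
Step 3: prey: 46+18-20=44; pred: 9+4-4=9
Step 4: prey: 44+17-19=42; pred: 9+3-4=8
Step 5: prey: 42+16-16=42; pred: 8+3-4=7
Step 6: prey: 42+16-14=44; pred: 7+2-3=6
Step 7: prey: 44+17-13=48; pred: 6+2-3=5
Step 8: prey: 48+19-12=55; pred: 5+2-2=5
Step 9: prey: 55+22-13=64; pred: 5+2-2=5
Max prey = 64 at step 9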